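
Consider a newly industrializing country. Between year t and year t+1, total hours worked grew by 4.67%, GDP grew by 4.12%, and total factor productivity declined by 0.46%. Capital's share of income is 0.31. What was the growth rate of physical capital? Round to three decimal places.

Labor's share = 1 − 0.31 = 0.69.
gY = gA + 0.69×4.67 + 0.31×g.
0.31×g = 4.12 + 0.46 − 3.2223 = 1.3577.
g = 1.3577 / 0.31 = 4.37968%.

4.380%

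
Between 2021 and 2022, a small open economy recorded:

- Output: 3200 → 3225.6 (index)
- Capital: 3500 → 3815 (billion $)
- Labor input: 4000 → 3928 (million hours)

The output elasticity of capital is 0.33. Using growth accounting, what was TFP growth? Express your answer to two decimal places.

Output growth = (3225.6 − 3200) / 3200 = 0.8%.
Capital growth = (3815 − 3500) / 3500 = 9%.
Labor input growth = (3928 − 4000) / 4000 = -1.8%.
Labor's share = 1 − 0.33 = 0.67.
Capital: 0.33 × 9 = 2.97 pp.
Labor input: 0.67 × (-1.8) = -1.206 pp.
TFP growth = 0.8 − 1.764 = -0.964%.

-0.96%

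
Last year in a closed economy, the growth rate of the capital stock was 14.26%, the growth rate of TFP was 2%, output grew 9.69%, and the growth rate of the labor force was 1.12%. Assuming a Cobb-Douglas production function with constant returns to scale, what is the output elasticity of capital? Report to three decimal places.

α = 0.500

gY = gA + α·gK + (1−α)·gL, so gY − gA − gL = α(gK − gL).
9.69 − 2 − 1.12 = α × (14.26 − 1.12).
6.57 = 13.14 α, so α = 0.5.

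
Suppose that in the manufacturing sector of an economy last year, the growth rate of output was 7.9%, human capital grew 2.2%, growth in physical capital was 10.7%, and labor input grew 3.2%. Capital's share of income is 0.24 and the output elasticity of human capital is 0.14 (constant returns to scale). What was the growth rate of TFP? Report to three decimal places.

3.040%

Labor's share = 1 − 0.24 − 0.14 = 0.62.
Physical capital: 0.24 × 10.7 = 2.568 pp.
Human capital: 0.14 × 2.2 = 0.308 pp.
Labor input: 0.62 × 3.2 = 1.984 pp.
TFP growth = 7.9 − 4.86 = 3.04%.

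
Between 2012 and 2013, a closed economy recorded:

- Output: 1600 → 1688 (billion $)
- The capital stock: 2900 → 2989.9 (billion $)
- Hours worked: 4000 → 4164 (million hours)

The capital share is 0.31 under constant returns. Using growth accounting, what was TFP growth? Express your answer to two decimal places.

TFP growth was 1.71%.

Output growth = (1688 − 1600) / 1600 = 5.5%.
The capital stock growth = (2989.9 − 2900) / 2900 = 3.1%.
Hours worked growth = (4164 − 4000) / 4000 = 4.1%.
Labor's share = 1 − 0.31 = 0.69.
The capital stock: 0.31 × 3.1 = 0.961 pp.
Hours worked: 0.69 × 4.1 = 2.829 pp.
TFP growth = 5.5 − 3.79 = 1.71%.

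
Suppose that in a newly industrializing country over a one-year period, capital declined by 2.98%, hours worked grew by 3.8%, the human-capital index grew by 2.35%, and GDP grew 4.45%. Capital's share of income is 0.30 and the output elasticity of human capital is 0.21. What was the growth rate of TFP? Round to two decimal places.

Labor's share = 1 − 0.3 − 0.21 = 0.49.
Capital: 0.3 × (-2.98) = -0.894 pp.
The human-capital index: 0.21 × 2.35 = 0.4935 pp.
Hours worked: 0.49 × 3.8 = 1.862 pp.
TFP growth = 4.45 − 1.4615 = 2.9885%.

TFP grew 2.99%.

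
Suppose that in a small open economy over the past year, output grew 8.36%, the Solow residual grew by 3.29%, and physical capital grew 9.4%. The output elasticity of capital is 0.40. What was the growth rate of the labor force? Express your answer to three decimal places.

Labor's share = 1 − 0.4 = 0.6.
gY = gA + 0.4×9.4 + 0.6×g.
0.6×g = 8.36 − 3.29 − 3.76 = 1.31.
g = 1.31 / 0.6 = 2.18333%.

2.183%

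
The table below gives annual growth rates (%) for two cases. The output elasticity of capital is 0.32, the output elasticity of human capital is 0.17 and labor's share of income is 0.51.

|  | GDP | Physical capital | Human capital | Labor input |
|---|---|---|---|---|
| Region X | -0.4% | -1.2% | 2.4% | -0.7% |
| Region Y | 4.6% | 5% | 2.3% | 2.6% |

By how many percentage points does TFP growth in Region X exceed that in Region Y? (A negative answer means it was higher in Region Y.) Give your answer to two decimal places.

-1.35 percentage points

Labor's share = 1 − 0.32 − 0.17 = 0.51.
Region X: TFP = -0.4 + 0.384 − 0.408 + 0.357 = -0.067%.
Region Y: TFP = 4.6 − 1.6 − 0.391 − 1.326 = 1.283%.
Difference = -0.067 − (1.283) = -1.35 pp.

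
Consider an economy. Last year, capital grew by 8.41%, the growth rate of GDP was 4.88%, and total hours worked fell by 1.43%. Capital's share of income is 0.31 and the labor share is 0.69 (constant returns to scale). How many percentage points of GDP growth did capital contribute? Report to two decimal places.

Contribution = share × growth = 0.31 × 8.41 = 2.6071 pp.

2.61 percentage points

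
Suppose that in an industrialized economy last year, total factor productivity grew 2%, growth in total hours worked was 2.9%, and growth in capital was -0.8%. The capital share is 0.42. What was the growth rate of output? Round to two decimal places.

Labor's share = 1 − 0.42 = 0.58.
Capital: 0.42 × (-0.8) = -0.336 pp.
Total hours worked: 0.58 × 2.9 = 1.682 pp.
Output growth = 2 + 1.346 = 3.346%.

3.35%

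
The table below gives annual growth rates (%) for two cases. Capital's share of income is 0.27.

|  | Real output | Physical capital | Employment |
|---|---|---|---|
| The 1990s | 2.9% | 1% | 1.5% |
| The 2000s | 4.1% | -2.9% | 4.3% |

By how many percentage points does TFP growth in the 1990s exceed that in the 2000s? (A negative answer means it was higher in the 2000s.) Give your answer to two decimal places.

-0.21 percentage points

Labor's share = 1 − 0.27 = 0.73.
The 1990s: TFP = 2.9 − 0.27 − 1.095 = 1.535%.
The 2000s: TFP = 4.1 + 0.783 − 3.139 = 1.744%.
Difference = 1.535 − (1.744) = -0.209 pp.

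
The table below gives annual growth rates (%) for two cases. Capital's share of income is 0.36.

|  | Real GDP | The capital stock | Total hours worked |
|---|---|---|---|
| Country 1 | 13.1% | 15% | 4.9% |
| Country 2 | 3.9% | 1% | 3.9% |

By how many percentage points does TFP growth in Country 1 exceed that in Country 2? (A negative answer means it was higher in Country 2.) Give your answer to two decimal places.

3.52 percentage points

Labor's share = 1 − 0.36 = 0.64.
Country 1: TFP = 13.1 − 5.4 − 3.136 = 4.564%.
Country 2: TFP = 3.9 − 0.36 − 2.496 = 1.044%.
Difference = 4.564 − (1.044) = 3.52 pp.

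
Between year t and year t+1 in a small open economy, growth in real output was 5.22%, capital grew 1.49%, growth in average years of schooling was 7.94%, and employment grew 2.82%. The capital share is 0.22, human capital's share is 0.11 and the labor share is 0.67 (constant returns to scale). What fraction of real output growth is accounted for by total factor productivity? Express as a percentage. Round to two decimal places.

Labor's share = 1 − 0.22 − 0.11 = 0.67.
Capital: 0.22 × 1.49 = 0.3278 pp.
Average years of schooling: 0.11 × 7.94 = 0.8734 pp.
Employment: 0.67 × 2.82 = 1.8894 pp.
TFP growth = 5.22 − 3.0906 = 2.1294%.
TFP share of growth = 2.1294 / 5.22 × 100 = 40.7931%.

Total factor productivity accounted for 40.79% of growth.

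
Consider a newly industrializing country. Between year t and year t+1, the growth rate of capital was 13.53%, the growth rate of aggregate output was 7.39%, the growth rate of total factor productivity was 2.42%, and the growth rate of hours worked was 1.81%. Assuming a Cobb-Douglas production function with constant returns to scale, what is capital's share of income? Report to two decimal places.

Capital's share of income is 0.27.

gY = gA + α·gK + (1−α)·gL, so gY − gA − gL = α(gK − gL).
7.39 − 2.42 − 1.81 = α × (13.53 − 1.81).
3.16 = 11.72 α, so α = 0.2696.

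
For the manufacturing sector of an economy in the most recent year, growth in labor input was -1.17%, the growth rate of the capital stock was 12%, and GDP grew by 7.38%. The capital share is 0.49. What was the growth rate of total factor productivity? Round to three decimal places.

Total factor productivity grew 2.097%.

Labor's share = 1 − 0.49 = 0.51.
The capital stock: 0.49 × 12 = 5.88 pp.
Labor input: 0.51 × (-1.17) = -0.5967 pp.
TFP growth = 7.38 − 5.2833 = 2.0967%.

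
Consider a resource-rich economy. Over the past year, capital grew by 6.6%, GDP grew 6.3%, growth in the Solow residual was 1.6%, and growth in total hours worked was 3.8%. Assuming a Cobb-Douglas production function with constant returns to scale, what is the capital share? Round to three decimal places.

α = 0.321

gY = gA + α·gK + (1−α)·gL, so gY − gA − gL = α(gK − gL).
6.3 − 1.6 − 3.8 = α × (6.6 − 3.8).
0.9 = 2.8 α, so α = 0.32143.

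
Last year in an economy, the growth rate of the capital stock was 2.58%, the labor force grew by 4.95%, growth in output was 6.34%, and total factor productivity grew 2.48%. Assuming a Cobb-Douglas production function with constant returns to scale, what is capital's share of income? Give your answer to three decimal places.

gY = gA + α·gK + (1−α)·gL, so gY − gA − gL = α(gK − gL).
6.34 − 2.48 − 4.95 = α × (2.58 − 4.95).
-1.09 = -2.37 α, so α = 0.45992.

α = 0.460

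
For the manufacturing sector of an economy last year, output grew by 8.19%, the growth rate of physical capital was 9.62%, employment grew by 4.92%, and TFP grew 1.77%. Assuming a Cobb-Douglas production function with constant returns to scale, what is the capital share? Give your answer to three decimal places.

gY = gA + α·gK + (1−α)·gL, so gY − gA − gL = α(gK − gL).
8.19 − 1.77 − 4.92 = α × (9.62 − 4.92).
1.5 = 4.7 α, so α = 0.31915.

The capital share is 0.319.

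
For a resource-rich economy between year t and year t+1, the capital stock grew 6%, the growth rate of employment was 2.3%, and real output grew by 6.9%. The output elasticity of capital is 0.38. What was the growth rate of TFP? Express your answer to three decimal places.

3.194%

Labor's share = 1 − 0.38 = 0.62.
The capital stock: 0.38 × 6 = 2.28 pp.
Employment: 0.62 × 2.3 = 1.426 pp.
TFP growth = 6.9 − 3.706 = 3.194%.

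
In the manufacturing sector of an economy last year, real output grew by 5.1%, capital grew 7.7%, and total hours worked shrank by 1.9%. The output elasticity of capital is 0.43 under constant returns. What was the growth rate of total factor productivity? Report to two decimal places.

2.87%

Labor's share = 1 − 0.43 = 0.57.
Capital: 0.43 × 7.7 = 3.311 pp.
Total hours worked: 0.57 × (-1.9) = -1.083 pp.
TFP growth = 5.1 − 2.228 = 2.872%.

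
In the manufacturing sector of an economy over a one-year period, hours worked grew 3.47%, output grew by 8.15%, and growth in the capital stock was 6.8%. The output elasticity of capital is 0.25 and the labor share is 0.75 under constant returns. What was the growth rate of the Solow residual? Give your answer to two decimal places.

Labor's share = 1 − 0.25 = 0.75.
The capital stock: 0.25 × 6.8 = 1.7 pp.
Hours worked: 0.75 × 3.47 = 2.6025 pp.
TFP growth = 8.15 − 4.3025 = 3.8475%.

3.85%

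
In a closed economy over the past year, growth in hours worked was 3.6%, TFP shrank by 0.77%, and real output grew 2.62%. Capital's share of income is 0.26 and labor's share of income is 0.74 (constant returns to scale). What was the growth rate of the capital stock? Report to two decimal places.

2.79%

Labor's share = 1 − 0.26 = 0.74.
gY = gA + 0.74×3.6 + 0.26×g.
0.26×g = 2.62 + 0.77 − 2.664 = 0.726.
g = 0.726 / 0.26 = 2.7923%.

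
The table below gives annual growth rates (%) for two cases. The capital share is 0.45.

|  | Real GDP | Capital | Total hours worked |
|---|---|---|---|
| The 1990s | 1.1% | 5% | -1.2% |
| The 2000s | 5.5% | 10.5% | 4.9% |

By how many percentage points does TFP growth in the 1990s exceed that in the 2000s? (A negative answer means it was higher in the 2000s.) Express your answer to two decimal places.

Labor's share = 1 − 0.45 = 0.55.
The 1990s: TFP = 1.1 − 2.25 + 0.66 = -0.49%.
The 2000s: TFP = 5.5 − 4.725 − 2.695 = -1.92%.
Difference = -0.49 − (-1.92) = 1.43 pp.

1.43 percentage points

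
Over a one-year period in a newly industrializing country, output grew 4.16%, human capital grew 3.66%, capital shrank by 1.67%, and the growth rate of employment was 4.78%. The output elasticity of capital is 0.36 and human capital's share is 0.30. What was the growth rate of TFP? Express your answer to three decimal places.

Labor's share = 1 − 0.36 − 0.3 = 0.34.
Capital: 0.36 × (-1.67) = -0.6012 pp.
Human capital: 0.3 × 3.66 = 1.098 pp.
Employment: 0.34 × 4.78 = 1.6252 pp.
TFP growth = 4.16 − 2.122 = 2.038%.

TFP growth was 2.038%.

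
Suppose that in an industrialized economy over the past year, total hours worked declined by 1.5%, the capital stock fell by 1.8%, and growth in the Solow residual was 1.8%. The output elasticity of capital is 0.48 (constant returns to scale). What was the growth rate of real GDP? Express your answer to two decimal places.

Labor's share = 1 − 0.48 = 0.52.
The capital stock: 0.48 × (-1.8) = -0.864 pp.
Total hours worked: 0.52 × (-1.5) = -0.78 pp.
Output growth = 1.8 + (-1.644) = 0.156%.

0.16%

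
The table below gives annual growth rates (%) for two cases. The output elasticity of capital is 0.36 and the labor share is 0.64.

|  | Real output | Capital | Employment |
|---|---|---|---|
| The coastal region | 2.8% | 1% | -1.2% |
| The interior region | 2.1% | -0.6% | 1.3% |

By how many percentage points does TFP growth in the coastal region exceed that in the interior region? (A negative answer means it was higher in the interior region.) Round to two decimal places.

1.72 percentage points

Labor's share = 1 − 0.36 = 0.64.
The coastal region: TFP = 2.8 − 0.36 + 0.768 = 3.208%.
The interior region: TFP = 2.1 + 0.216 − 0.832 = 1.484%.
Difference = 3.208 − (1.484) = 1.724 pp.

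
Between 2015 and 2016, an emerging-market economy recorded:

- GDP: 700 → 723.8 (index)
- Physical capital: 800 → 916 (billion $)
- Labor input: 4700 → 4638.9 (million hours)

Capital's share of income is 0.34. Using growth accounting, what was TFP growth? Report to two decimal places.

GDP growth = (723.8 − 700) / 700 = 3.4%.
Physical capital growth = (916 − 800) / 800 = 14.5%.
Labor input growth = (4638.9 − 4700) / 4700 = -1.3%.
Labor's share = 1 − 0.34 = 0.66.
Physical capital: 0.34 × 14.5 = 4.93 pp.
Labor input: 0.66 × (-1.3) = -0.858 pp.
TFP growth = 3.4 − 4.072 = -0.672%.

-0.67%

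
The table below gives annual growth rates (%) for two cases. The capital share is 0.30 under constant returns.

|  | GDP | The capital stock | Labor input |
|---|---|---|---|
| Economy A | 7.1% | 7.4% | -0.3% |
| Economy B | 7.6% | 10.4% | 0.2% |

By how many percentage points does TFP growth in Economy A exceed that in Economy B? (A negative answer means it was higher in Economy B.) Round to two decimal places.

0.75 percentage points

Labor's share = 1 − 0.3 = 0.7.
Economy A: TFP = 7.1 − 2.22 + 0.21 = 5.09%.
Economy B: TFP = 7.6 − 3.12 − 0.14 = 4.34%.
Difference = 5.09 − (4.34) = 0.75 pp.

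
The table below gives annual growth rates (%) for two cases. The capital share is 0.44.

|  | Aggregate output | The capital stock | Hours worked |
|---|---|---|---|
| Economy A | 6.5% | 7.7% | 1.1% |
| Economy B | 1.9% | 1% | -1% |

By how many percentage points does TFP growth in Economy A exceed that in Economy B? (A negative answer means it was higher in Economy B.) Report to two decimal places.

Labor's share = 1 − 0.44 = 0.56.
Economy A: TFP = 6.5 − 3.388 − 0.616 = 2.496%.
Economy B: TFP = 1.9 − 0.44 + 0.56 = 2.02%.
Difference = 2.496 − (2.02) = 0.476 pp.

0.48 percentage points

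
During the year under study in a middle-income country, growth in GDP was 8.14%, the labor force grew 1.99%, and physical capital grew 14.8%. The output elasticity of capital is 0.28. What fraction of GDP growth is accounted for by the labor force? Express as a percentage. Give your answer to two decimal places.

The labor force accounted for 17.60% of growth.

Labor's share = 1 − 0.28 = 0.72.
The labor force contributed 0.72 × 1.99 = 1.4328 pp.
Share of growth = 1.4328 / 8.14 × 100 = 17.602%.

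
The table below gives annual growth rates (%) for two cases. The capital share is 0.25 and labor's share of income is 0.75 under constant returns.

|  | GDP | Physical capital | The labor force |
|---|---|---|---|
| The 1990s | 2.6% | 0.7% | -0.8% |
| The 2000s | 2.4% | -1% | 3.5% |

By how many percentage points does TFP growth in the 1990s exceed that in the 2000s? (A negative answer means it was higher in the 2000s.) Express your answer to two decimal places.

Labor's share = 1 − 0.25 = 0.75.
The 1990s: TFP = 2.6 − 0.175 + 0.6 = 3.025%.
The 2000s: TFP = 2.4 + 0.25 − 2.625 = 0.025%.
Difference = 3.025 − (0.025) = 3 pp.

3.00 percentage points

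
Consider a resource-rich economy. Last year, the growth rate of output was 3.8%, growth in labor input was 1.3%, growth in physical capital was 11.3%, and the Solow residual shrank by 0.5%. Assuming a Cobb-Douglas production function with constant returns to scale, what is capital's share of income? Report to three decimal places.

Capital's share of income is 0.300.

gY = gA + α·gK + (1−α)·gL, so gY − gA − gL = α(gK − gL).
3.8 + 0.5 − 1.3 = α × (11.3 − 1.3).
3 = 10 α, so α = 0.3.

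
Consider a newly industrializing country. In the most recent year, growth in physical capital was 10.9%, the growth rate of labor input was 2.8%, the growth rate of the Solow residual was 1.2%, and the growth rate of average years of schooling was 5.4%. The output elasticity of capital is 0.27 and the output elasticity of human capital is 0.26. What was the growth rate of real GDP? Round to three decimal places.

Real GDP grew 6.863%.

Labor's share = 1 − 0.27 − 0.26 = 0.47.
Physical capital: 0.27 × 10.9 = 2.943 pp.
Average years of schooling: 0.26 × 5.4 = 1.404 pp.
Labor input: 0.47 × 2.8 = 1.316 pp.
Output growth = 1.2 + 5.663 = 6.863%.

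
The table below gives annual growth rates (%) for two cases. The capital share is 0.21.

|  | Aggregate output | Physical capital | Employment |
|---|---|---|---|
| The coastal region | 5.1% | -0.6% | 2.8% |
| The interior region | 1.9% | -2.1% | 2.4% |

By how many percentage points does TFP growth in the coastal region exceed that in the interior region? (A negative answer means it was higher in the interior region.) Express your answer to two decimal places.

2.57 percentage points

Labor's share = 1 − 0.21 = 0.79.
The coastal region: TFP = 5.1 + 0.126 − 2.212 = 3.014%.
The interior region: TFP = 1.9 + 0.441 − 1.896 = 0.445%.
Difference = 3.014 − (0.445) = 2.569 pp.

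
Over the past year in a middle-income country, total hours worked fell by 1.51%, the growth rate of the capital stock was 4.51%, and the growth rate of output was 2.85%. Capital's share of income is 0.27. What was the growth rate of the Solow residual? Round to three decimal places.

Labor's share = 1 − 0.27 = 0.73.
The capital stock: 0.27 × 4.51 = 1.2177 pp.
Total hours worked: 0.73 × (-1.51) = -1.1023 pp.
TFP growth = 2.85 − 0.1154 = 2.7346%.

The Solow residual growth was 2.735%.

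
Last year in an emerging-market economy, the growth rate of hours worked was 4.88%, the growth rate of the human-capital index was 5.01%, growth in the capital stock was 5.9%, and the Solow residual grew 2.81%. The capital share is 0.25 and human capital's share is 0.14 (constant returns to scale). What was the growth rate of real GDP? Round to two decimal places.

Labor's share = 1 − 0.25 − 0.14 = 0.61.
The capital stock: 0.25 × 5.9 = 1.475 pp.
The human-capital index: 0.14 × 5.01 = 0.7014 pp.
Hours worked: 0.61 × 4.88 = 2.9768 pp.
Output growth = 2.81 + 5.1532 = 7.9632%.

7.96%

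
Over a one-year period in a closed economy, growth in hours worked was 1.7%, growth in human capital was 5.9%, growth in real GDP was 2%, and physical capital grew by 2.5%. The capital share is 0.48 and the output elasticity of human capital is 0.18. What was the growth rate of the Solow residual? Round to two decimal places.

-0.84%

Labor's share = 1 − 0.48 − 0.18 = 0.34.
Physical capital: 0.48 × 2.5 = 1.2 pp.
Human capital: 0.18 × 5.9 = 1.062 pp.
Hours worked: 0.34 × 1.7 = 0.578 pp.
TFP growth = 2 − 2.84 = -0.84%.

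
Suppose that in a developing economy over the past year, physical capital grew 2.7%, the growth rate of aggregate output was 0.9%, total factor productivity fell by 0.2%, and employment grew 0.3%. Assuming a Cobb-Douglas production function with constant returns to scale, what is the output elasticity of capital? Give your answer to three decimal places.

α = 0.333

gY = gA + α·gK + (1−α)·gL, so gY − gA − gL = α(gK − gL).
0.9 + 0.2 − 0.3 = α × (2.7 − 0.3).
0.8 = 2.4 α, so α = 0.33333.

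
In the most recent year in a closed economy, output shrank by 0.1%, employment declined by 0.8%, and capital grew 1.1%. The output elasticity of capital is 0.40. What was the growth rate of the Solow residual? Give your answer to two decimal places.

-0.06%

Labor's share = 1 − 0.4 = 0.6.
Capital: 0.4 × 1.1 = 0.44 pp.
Employment: 0.6 × (-0.8) = -0.48 pp.
TFP growth = -0.1 + 0.04 = -0.06%.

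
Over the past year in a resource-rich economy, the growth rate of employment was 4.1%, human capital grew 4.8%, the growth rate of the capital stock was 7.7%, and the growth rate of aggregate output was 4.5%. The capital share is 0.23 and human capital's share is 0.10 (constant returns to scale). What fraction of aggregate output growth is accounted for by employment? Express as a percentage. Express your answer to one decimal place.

Employment accounted for 61.0% of growth.

Labor's share = 1 − 0.23 − 0.1 = 0.67.
Employment contributed 0.67 × 4.1 = 2.747 pp.
Share of growth = 2.747 / 4.5 × 100 = 61.044%.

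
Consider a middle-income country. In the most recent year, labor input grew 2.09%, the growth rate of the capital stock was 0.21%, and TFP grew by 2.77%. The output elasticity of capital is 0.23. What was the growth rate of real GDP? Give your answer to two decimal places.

Real GDP growth was 4.43%.

Labor's share = 1 − 0.23 = 0.77.
The capital stock: 0.23 × 0.21 = 0.0483 pp.
Labor input: 0.77 × 2.09 = 1.6093 pp.
Output growth = 2.77 + 1.6576 = 4.4276%.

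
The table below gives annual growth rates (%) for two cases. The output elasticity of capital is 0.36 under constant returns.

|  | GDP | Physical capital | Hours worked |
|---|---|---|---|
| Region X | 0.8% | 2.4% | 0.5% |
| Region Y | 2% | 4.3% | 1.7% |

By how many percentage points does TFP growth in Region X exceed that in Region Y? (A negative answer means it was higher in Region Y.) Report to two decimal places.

Labor's share = 1 − 0.36 = 0.64.
Region X: TFP = 0.8 − 0.864 − 0.32 = -0.384%.
Region Y: TFP = 2 − 1.548 − 1.088 = -0.636%.
Difference = -0.384 − (-0.636) = 0.252 pp.

0.25 percentage points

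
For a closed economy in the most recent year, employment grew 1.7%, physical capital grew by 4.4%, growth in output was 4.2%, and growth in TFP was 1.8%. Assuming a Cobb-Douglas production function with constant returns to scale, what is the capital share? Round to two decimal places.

0.26

gY = gA + α·gK + (1−α)·gL, so gY − gA − gL = α(gK − gL).
4.2 − 1.8 − 1.7 = α × (4.4 − 1.7).
0.7 = 2.7 α, so α = 0.2593.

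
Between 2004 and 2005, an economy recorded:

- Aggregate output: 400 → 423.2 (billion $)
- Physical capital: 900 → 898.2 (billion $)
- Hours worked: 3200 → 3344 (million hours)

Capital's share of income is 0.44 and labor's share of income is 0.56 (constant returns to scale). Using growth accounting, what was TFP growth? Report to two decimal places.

TFP grew 3.37%.

Aggregate output growth = (423.2 − 400) / 400 = 5.8%.
Physical capital growth = (898.2 − 900) / 900 = -0.2%.
Hours worked growth = (3344 − 3200) / 3200 = 4.5%.
Labor's share = 1 − 0.44 = 0.56.
Physical capital: 0.44 × (-0.2) = -0.088 pp.
Hours worked: 0.56 × 4.5 = 2.52 pp.
TFP growth = 5.8 − 2.432 = 3.368%.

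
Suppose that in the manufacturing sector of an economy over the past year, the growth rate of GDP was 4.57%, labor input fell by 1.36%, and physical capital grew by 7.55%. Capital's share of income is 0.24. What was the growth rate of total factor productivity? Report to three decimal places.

3.792%

Labor's share = 1 − 0.24 = 0.76.
Physical capital: 0.24 × 7.55 = 1.812 pp.
Labor input: 0.76 × (-1.36) = -1.0336 pp.
TFP growth = 4.57 − 0.7784 = 3.7916%.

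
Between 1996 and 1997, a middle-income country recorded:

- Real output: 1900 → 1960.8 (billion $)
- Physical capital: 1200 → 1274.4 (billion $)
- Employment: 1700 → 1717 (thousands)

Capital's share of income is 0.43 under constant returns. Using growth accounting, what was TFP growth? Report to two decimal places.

Real output growth = (1960.8 − 1900) / 1900 = 3.2%.
Physical capital growth = (1274.4 − 1200) / 1200 = 6.2%.
Employment growth = (1717 − 1700) / 1700 = 1%.
Labor's share = 1 − 0.43 = 0.57.
Physical capital: 0.43 × 6.2 = 2.666 pp.
Employment: 0.57 × 1 = 0.57 pp.
TFP growth = 3.2 − 3.236 = -0.036%.

-0.04%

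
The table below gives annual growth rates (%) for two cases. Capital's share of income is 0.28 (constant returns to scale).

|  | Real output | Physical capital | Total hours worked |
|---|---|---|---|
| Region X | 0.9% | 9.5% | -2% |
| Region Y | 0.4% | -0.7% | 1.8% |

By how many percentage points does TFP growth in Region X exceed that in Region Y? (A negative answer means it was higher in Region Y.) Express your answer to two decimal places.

Labor's share = 1 − 0.28 = 0.72.
Region X: TFP = 0.9 − 2.66 + 1.44 = -0.32%.
Region Y: TFP = 0.4 + 0.196 − 1.296 = -0.7%.
Difference = -0.32 − (-0.7) = 0.38 pp.

0.38 percentage points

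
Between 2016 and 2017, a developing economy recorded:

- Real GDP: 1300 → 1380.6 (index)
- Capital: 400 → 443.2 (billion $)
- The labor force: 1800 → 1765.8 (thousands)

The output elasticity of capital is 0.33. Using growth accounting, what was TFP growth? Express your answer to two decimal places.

3.91%

Real GDP growth = (1380.6 − 1300) / 1300 = 6.2%.
Capital growth = (443.2 − 400) / 400 = 10.8%.
The labor force growth = (1765.8 − 1800) / 1800 = -1.9%.
Labor's share = 1 − 0.33 = 0.67.
Capital: 0.33 × 10.8 = 3.564 pp.
The labor force: 0.67 × (-1.9) = -1.273 pp.
TFP growth = 6.2 − 2.291 = 3.909%.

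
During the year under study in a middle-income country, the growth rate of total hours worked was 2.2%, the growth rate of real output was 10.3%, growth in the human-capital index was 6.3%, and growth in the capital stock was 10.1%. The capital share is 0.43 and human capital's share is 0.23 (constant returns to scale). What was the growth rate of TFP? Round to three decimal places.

Labor's share = 1 − 0.43 − 0.23 = 0.34.
The capital stock: 0.43 × 10.1 = 4.343 pp.
The human-capital index: 0.23 × 6.3 = 1.449 pp.
Total hours worked: 0.34 × 2.2 = 0.748 pp.
TFP growth = 10.3 − 6.54 = 3.76%.

3.760%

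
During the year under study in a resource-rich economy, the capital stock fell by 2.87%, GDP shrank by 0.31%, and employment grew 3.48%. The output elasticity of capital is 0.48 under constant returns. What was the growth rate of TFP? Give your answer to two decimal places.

Labor's share = 1 − 0.48 = 0.52.
The capital stock: 0.48 × (-2.87) = -1.3776 pp.
Employment: 0.52 × 3.48 = 1.8096 pp.
TFP growth = -0.31 − 0.432 = -0.742%.

-0.74%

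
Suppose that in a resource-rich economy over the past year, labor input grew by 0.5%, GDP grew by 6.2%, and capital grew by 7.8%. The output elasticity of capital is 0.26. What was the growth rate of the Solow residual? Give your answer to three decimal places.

3.802%

Labor's share = 1 − 0.26 = 0.74.
Capital: 0.26 × 7.8 = 2.028 pp.
Labor input: 0.74 × 0.5 = 0.37 pp.
TFP growth = 6.2 − 2.398 = 3.802%.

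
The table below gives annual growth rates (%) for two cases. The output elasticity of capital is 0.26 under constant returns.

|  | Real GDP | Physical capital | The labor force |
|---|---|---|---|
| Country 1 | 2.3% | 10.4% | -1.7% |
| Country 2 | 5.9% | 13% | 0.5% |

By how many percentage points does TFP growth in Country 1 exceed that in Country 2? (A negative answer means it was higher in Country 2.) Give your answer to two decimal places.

-1.30 percentage points

Labor's share = 1 − 0.26 = 0.74.
Country 1: TFP = 2.3 − 2.704 + 1.258 = 0.854%.
Country 2: TFP = 5.9 − 3.38 − 0.37 = 2.15%.
Difference = 0.854 − (2.15) = -1.296 pp.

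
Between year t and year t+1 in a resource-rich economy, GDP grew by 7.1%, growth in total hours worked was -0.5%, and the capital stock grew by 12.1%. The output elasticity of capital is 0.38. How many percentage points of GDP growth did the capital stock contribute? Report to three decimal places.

4.598 pp

Contribution = share × growth = 0.38 × 12.1 = 4.598 pp.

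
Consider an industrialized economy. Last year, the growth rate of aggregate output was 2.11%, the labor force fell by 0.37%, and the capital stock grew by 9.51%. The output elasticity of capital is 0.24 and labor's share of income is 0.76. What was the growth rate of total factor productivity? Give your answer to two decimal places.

0.11%

Labor's share = 1 − 0.24 = 0.76.
The capital stock: 0.24 × 9.51 = 2.2824 pp.
The labor force: 0.76 × (-0.37) = -0.2812 pp.
TFP growth = 2.11 − 2.0012 = 0.1088%.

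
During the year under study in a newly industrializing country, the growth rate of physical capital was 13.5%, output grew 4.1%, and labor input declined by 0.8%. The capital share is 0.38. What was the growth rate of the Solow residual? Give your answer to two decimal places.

Labor's share = 1 − 0.38 = 0.62.
Physical capital: 0.38 × 13.5 = 5.13 pp.
Labor input: 0.62 × (-0.8) = -0.496 pp.
TFP growth = 4.1 − 4.634 = -0.534%.

-0.53%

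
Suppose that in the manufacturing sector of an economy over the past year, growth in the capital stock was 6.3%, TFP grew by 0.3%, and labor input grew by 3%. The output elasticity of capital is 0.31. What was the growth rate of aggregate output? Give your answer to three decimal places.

4.323%

Labor's share = 1 − 0.31 = 0.69.
The capital stock: 0.31 × 6.3 = 1.953 pp.
Labor input: 0.69 × 3 = 2.07 pp.
Output growth = 0.3 + 4.023 = 4.323%.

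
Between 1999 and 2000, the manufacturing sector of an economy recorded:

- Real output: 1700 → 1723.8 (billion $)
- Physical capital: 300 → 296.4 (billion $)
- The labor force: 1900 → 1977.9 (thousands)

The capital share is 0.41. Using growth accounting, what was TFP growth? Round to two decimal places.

Real output growth = (1723.8 − 1700) / 1700 = 1.4%.
Physical capital growth = (296.4 − 300) / 300 = -1.2%.
The labor force growth = (1977.9 − 1900) / 1900 = 4.1%.
Labor's share = 1 − 0.41 = 0.59.
Physical capital: 0.41 × (-1.2) = -0.492 pp.
The labor force: 0.59 × 4.1 = 2.419 pp.
TFP growth = 1.4 − 1.927 = -0.527%.

-0.53%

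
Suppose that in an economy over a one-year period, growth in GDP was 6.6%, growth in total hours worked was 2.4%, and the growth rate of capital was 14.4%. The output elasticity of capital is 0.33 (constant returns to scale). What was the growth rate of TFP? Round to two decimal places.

0.24%

Labor's share = 1 − 0.33 = 0.67.
Capital: 0.33 × 14.4 = 4.752 pp.
Total hours worked: 0.67 × 2.4 = 1.608 pp.
TFP growth = 6.6 − 6.36 = 0.24%.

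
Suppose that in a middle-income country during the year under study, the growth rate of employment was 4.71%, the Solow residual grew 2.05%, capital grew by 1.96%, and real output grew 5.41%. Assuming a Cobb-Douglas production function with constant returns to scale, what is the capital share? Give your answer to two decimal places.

gY = gA + α·gK + (1−α)·gL, so gY − gA − gL = α(gK − gL).
5.41 − 2.05 − 4.71 = α × (1.96 − 4.71).
-1.35 = -2.75 α, so α = 0.4909.

α = 0.49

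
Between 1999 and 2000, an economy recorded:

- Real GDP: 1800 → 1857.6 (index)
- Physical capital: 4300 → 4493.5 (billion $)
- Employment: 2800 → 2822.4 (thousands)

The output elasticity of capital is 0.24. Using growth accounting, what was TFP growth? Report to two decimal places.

1.51%

Real GDP growth = (1857.6 − 1800) / 1800 = 3.2%.
Physical capital growth = (4493.5 − 4300) / 4300 = 4.5%.
Employment growth = (2822.4 − 2800) / 2800 = 0.8%.
Labor's share = 1 − 0.24 = 0.76.
Physical capital: 0.24 × 4.5 = 1.08 pp.
Employment: 0.76 × 0.8 = 0.608 pp.
TFP growth = 3.2 − 1.688 = 1.512%.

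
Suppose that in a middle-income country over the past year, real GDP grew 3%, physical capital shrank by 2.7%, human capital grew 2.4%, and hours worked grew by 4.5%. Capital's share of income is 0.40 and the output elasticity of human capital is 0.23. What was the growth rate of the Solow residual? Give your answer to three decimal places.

Labor's share = 1 − 0.4 − 0.23 = 0.37.
Physical capital: 0.4 × (-2.7) = -1.08 pp.
Human capital: 0.23 × 2.4 = 0.552 pp.
Hours worked: 0.37 × 4.5 = 1.665 pp.
TFP growth = 3 − 1.137 = 1.863%.

1.863%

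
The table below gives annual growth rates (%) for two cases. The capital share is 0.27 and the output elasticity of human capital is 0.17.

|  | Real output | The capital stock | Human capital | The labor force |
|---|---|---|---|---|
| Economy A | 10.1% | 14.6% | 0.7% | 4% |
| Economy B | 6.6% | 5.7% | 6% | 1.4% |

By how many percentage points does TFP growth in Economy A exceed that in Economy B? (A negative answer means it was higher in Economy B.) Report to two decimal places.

0.54 percentage points

Labor's share = 1 − 0.27 − 0.17 = 0.56.
Economy A: TFP = 10.1 − 3.942 − 0.119 − 2.24 = 3.799%.
Economy B: TFP = 6.6 − 1.539 − 1.02 − 0.784 = 3.257%.
Difference = 3.799 − (3.257) = 0.542 pp.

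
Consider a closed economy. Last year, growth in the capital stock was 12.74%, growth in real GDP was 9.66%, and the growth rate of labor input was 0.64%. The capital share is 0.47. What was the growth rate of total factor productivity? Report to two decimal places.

Total factor productivity grew 3.33%.

Labor's share = 1 − 0.47 = 0.53.
The capital stock: 0.47 × 12.74 = 5.9878 pp.
Labor input: 0.53 × 0.64 = 0.3392 pp.
TFP growth = 9.66 − 6.327 = 3.333%.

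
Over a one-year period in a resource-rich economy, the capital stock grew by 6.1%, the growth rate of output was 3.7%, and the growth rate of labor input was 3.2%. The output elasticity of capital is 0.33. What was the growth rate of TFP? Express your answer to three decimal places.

Labor's share = 1 − 0.33 = 0.67.
The capital stock: 0.33 × 6.1 = 2.013 pp.
Labor input: 0.67 × 3.2 = 2.144 pp.
TFP growth = 3.7 − 4.157 = -0.457%.

-0.457%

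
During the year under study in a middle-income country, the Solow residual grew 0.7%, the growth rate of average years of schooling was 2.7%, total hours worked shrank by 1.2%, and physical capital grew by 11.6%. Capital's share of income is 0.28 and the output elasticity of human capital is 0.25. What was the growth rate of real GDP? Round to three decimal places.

Labor's share = 1 − 0.28 − 0.25 = 0.47.
Physical capital: 0.28 × 11.6 = 3.248 pp.
Average years of schooling: 0.25 × 2.7 = 0.675 pp.
Total hours worked: 0.47 × (-1.2) = -0.564 pp.
Output growth = 0.7 + 3.359 = 4.059%.

Real GDP growth was 4.059%.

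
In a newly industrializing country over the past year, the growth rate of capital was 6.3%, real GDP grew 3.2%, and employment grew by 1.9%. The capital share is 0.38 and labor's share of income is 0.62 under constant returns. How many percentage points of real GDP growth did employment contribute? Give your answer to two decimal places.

Labor's share = 1 − 0.38 = 0.62.
Contribution = share × growth = 0.62 × 1.9 = 1.178 pp.

1.18 pp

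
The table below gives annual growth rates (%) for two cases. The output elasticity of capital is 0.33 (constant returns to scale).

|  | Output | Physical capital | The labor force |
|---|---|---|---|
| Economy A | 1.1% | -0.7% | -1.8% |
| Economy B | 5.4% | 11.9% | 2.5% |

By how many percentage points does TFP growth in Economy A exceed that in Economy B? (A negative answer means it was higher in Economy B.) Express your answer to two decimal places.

2.74 percentage points

Labor's share = 1 − 0.33 = 0.67.
Economy A: TFP = 1.1 + 0.231 + 1.206 = 2.537%.
Economy B: TFP = 5.4 − 3.927 − 1.675 = -0.202%.
Difference = 2.537 − (-0.202) = 2.739 pp.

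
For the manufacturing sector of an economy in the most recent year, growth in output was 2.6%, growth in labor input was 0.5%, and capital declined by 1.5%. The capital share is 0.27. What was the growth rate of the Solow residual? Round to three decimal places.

Labor's share = 1 − 0.27 = 0.73.
Capital: 0.27 × (-1.5) = -0.405 pp.
Labor input: 0.73 × 0.5 = 0.365 pp.
TFP growth = 2.6 + 0.04 = 2.64%.

2.640%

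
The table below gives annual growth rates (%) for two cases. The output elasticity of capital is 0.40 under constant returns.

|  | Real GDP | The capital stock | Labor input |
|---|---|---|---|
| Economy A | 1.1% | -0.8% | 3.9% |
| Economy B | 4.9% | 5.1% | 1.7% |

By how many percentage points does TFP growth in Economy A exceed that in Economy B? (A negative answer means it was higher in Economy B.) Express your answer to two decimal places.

Labor's share = 1 − 0.4 = 0.6.
Economy A: TFP = 1.1 + 0.32 − 2.34 = -0.92%.
Economy B: TFP = 4.9 − 2.04 − 1.02 = 1.84%.
Difference = -0.92 − (1.84) = -2.76 pp.

-2.76 percentage points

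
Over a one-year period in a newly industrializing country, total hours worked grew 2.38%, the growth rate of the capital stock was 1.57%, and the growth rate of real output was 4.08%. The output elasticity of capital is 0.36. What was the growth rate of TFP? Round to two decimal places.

Labor's share = 1 − 0.36 = 0.64.
The capital stock: 0.36 × 1.57 = 0.5652 pp.
Total hours worked: 0.64 × 2.38 = 1.5232 pp.
TFP growth = 4.08 − 2.0884 = 1.9916%.

1.99%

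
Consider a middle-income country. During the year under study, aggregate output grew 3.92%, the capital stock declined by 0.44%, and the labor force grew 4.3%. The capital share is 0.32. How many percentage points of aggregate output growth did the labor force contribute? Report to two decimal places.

Labor's share = 1 − 0.32 = 0.68.
Contribution = share × growth = 0.68 × 4.3 = 2.924 pp.

2.92 percentage points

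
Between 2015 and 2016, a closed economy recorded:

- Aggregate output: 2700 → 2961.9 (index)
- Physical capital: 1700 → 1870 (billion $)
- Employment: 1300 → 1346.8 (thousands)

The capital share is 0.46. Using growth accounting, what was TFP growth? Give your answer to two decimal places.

Aggregate output growth = (2961.9 − 2700) / 2700 = 9.7%.
Physical capital growth = (1870 − 1700) / 1700 = 10%.
Employment growth = (1346.8 − 1300) / 1300 = 3.6%.
Labor's share = 1 − 0.46 = 0.54.
Physical capital: 0.46 × 10 = 4.6 pp.
Employment: 0.54 × 3.6 = 1.944 pp.
TFP growth = 9.7 − 6.544 = 3.156%.

TFP grew 3.16%.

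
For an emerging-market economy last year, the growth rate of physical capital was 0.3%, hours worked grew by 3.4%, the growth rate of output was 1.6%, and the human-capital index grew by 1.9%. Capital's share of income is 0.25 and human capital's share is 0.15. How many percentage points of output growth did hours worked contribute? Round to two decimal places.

2.04

Labor's share = 1 − 0.25 − 0.15 = 0.6.
Contribution = share × growth = 0.6 × 3.4 = 2.04 pp.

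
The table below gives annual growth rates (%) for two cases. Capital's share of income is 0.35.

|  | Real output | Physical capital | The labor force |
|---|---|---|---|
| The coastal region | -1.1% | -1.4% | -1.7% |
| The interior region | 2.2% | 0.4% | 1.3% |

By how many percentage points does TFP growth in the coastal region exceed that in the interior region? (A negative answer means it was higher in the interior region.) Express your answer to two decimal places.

-0.72 percentage points

Labor's share = 1 − 0.35 = 0.65.
The coastal region: TFP = -1.1 + 0.49 + 1.105 = 0.495%.
The interior region: TFP = 2.2 − 0.14 − 0.845 = 1.215%.
Difference = 0.495 − (1.215) = -0.72 pp.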